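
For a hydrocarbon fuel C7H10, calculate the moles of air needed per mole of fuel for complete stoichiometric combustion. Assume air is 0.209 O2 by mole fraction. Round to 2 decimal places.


Balanced combustion: C7H10 + 9.5 O2 -> 7 CO2 + 5 H2O
O2 needed = C + H/4 = 7 + 10/4 = 9.50 moles
Air moles = O2 / 0.209 = 9.50 / 0.209 = 45.45 moles air


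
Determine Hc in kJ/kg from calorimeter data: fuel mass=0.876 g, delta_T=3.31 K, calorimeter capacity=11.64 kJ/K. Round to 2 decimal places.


Hc = C_cal * delta_T / m_fuel
Q_released = 11.64 * 3.31 = 38.5284 kJ
m_fuel = 0.876 g = 0.876/1000 kg = 0.000876 kg
Hc = 38.5284 / 0.000876 = 43982.19 kJ/kg


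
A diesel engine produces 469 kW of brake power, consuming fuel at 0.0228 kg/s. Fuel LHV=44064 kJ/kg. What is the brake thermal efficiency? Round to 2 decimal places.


eta_BTE = (BP / (mf * LHV)) * 100
Denominator = 0.0228 * 44064 = 1004.6592 kW
eta_BTE = (469 / 1004.6592) * 100 = 46.68%


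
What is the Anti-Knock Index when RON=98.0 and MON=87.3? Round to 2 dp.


AKI = (RON + MON) / 2
AKI = (98.0 + 87.3) / 2
AKI = 185.3 / 2 = 92.65


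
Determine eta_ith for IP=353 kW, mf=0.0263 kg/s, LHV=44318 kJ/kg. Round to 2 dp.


eta_ith = (IP / (mf * LHV)) * 100
Denominator = 0.0263 * 44318 = 1165.5634 kW
eta_ith = (353 / 1165.5634) * 100 = 30.29%


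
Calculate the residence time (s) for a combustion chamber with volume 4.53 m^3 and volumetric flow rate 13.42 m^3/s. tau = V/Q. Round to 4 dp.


tau = V / Q_flow
tau = 4.53 / 13.42 = 0.3376 s


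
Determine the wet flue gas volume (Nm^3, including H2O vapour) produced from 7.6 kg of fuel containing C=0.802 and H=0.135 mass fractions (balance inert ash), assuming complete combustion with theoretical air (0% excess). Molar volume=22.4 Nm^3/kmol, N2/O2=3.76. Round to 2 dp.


Per kg fuel: CO2 = (C/12 kmol)*22.4 = (0.802/12)*22.4 = 1.49707 Nm^3
Per kg fuel: H2O = (H/2 kmol)*22.4 = (0.135/2)*22.4 = 1.51200 Nm^3
O2 needed per kg fuel = C/12 + H/4 = 0.802/12 + 0.135/4 = 0.10058333 kmol
Per kg fuel: N2 = O2*3.76*22.4 = 0.10058333*3.76*22.4 = 8.47153 Nm^3
Total per kg = 1.49707 + 1.51200 + 8.47153 = 11.48060 Nm^3
Total = 11.48060 * 7.6 = 87.25 Nm^3


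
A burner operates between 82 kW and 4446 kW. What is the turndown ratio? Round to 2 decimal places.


TDR = Q_max / Q_min
TDR = 4446 / 82 = 54.22


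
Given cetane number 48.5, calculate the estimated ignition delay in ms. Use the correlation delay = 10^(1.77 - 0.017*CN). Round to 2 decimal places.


delay = 10^(1.77 - 0.017*CN)
Exponent = 1.77 - 0.017*48.5 = 0.9455
delay = 10^0.9455 = 8.82 ms


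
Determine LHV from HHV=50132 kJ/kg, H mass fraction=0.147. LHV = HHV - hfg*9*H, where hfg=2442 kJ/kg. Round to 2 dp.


LHV = HHV - hfg * 9 * H
Water correction = 2442 * 9 * 0.147 = 3230.766 kJ/kg
LHV = 50132 - 3230.766 = 46901.23 kJ/kg


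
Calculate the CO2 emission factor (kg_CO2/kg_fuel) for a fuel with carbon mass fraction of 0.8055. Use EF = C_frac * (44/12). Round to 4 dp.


EF = C_frac * (M_CO2 / M_C)
EF = 0.8055 * (44/12)
EF = 0.8055 * 3.666667 = 2.9535 kg_CO2/kg_fuel


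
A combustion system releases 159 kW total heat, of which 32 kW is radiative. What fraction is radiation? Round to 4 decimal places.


f_rad = Q_rad / Q_total
f_rad = 32 / 159 = 0.2013


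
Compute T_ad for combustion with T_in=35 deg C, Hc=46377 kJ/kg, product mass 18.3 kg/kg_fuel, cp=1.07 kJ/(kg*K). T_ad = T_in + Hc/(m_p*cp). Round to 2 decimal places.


T_ad = T_in + Hc / (m_p * cp)
Denominator = 18.3 * 1.07 = 19.5810
Temperature rise = 46377 / 19.5810 = 2368.47 K
T_ad = 35 + 2368.47 = 2403.47 deg C


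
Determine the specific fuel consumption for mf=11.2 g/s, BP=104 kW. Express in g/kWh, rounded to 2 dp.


SFC = (mf / BP) * 3600
Rate = 11.2 / 104 = 0.107692 g/(s*kW)
SFC = 0.107692 * 3600 = 387.69 g/kWh


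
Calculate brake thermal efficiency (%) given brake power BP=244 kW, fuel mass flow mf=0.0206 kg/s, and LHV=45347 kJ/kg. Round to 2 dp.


eta_BTE = (BP / (mf * LHV)) * 100
Denominator = 0.0206 * 45347 = 934.1482 kW
eta_BTE = (244 / 934.1482) * 100 = 26.12%


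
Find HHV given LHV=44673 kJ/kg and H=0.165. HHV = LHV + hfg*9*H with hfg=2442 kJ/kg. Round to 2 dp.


HHV = LHV + hfg * 9 * H
Water addition = 2442 * 9 * 0.165 = 3626.370 kJ/kg
HHV = 44673 + 3626.370 = 48299.37 kJ/kg


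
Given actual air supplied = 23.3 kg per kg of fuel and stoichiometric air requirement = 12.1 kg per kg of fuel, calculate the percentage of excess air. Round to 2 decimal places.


Excess air = actual - stoichiometric = 23.3 - 12.1 = 11.20 kg/kg fuel
Excess air % = (excess / stoich) * 100 = (11.20 / 12.1) * 100 = 92.56%


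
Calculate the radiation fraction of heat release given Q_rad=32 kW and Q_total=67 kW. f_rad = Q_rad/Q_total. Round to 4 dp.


f_rad = Q_rad / Q_total
f_rad = 32 / 67 = 0.4776


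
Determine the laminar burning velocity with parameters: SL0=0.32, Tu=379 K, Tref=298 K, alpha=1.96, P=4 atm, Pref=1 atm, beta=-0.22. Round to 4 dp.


SL = SL0 * (Tu/Tref)^alpha * (P/Pref)^beta
T ratio = 379/298 = 1.27181208
(T ratio)^alpha = 1.27181208^1.96 = 1.602024
(P/Pref)^beta = 4^(-0.22) = 0.737135
SL = 0.32 * 1.602024 * 0.737135 = 0.3779 m/s


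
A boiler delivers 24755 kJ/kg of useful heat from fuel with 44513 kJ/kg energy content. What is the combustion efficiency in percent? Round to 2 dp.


Efficiency = (Q_useful / Q_fuel) * 100
Efficiency = (24755 / 44513) * 100
Efficiency = 0.5561 * 100 = 55.61%


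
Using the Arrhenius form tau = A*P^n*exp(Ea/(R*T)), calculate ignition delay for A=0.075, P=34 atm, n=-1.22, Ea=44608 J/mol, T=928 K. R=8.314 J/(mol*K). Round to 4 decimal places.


tau = A * P^n * exp(Ea/(R*T))
P^n = 34^(-1.22) = 0.01353928
Ea/(R*T) = 44608/(8.314*928) = 5.781689
exp(Ea/(R*T)) = 324.306605
tau = 0.075 * 0.01353928 * 324.306605 = 0.3293 ms


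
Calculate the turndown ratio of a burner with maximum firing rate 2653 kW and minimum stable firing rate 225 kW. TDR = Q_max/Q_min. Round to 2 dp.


TDR = Q_max / Q_min
TDR = 2653 / 225 = 11.79


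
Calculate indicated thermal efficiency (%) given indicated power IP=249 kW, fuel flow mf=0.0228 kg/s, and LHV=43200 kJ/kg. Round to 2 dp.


eta_ith = (IP / (mf * LHV)) * 100
Denominator = 0.0228 * 43200 = 984.9600 kW
eta_ith = (249 / 984.9600) * 100 = 25.28%


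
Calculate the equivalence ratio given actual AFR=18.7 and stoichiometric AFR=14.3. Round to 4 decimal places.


phi = AFR_stoich / AFR_actual
phi = 14.3 / 18.7 = 0.7647


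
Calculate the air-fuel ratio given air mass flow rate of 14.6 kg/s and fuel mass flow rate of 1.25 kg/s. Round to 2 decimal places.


AFR = m_air / m_fuel
AFR = 14.6 / 1.25 = 11.68


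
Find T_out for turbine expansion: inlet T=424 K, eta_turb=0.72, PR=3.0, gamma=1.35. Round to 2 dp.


T_out = T_in * (1 - eta * (1 - PR^(-(gamma-1)/gamma)))
Exponent = -(1.35-1)/1.35 = -0.25925926
PR^exp = 3.0^(-0.25925926) = 0.75214556
Factor = 1 - 0.72*(1 - 0.75214556) = 0.82154480
T_out = 424 * 0.82154480 = 348.33 K


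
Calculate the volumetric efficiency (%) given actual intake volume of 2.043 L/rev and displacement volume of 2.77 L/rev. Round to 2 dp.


eta_v = (V_actual / V_disp) * 100
Ratio = 2.043 / 2.77 = 0.7375
eta_v = 0.7375 * 100 = 73.75%


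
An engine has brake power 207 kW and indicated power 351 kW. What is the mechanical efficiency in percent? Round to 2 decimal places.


eta_mech = (BP / IP) * 100
Ratio = 207 / 351 = 0.5897
eta_mech = 0.5897 * 100 = 58.97%


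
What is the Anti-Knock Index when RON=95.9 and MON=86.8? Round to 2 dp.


AKI = (RON + MON) / 2
AKI = (95.9 + 86.8) / 2
AKI = 182.7 / 2 = 91.35


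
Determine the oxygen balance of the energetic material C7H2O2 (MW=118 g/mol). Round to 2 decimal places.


OB = -1600 * (2C + H/2 - O) / MW
Inner = 2*7 + 2/2 - 2 = 13.00
OB = -1600 * 13.00 / 118 = -176.27%


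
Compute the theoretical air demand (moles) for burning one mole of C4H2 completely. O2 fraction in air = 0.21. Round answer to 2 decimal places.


Balanced combustion: C4H2 + 4.5 O2 -> 4 CO2 + 1 H2O
O2 needed = C + H/4 = 4 + 2/4 = 4.50 moles
Air moles = O2 / 0.21 = 4.50 / 0.21 = 21.43 moles air


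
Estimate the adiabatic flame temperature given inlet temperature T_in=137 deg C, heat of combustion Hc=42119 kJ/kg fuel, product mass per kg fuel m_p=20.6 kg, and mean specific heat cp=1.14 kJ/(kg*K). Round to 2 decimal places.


T_ad = T_in + Hc / (m_p * cp)
Denominator = 20.6 * 1.14 = 23.4840
Temperature rise = 42119 / 23.4840 = 1793.52 K
T_ad = 137 + 1793.52 = 1930.52 deg C


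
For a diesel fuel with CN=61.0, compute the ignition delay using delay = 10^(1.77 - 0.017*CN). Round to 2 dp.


delay = 10^(1.77 - 0.017*CN)
Exponent = 1.77 - 0.017*61.0 = 0.7330
delay = 10^0.7330 = 5.41 ms


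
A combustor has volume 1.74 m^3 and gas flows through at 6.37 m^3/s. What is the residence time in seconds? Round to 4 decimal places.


tau = V / Q_flow
tau = 1.74 / 6.37 = 0.2732 s


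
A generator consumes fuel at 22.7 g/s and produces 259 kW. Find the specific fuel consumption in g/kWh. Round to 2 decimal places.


SFC = (mf / BP) * 3600
Rate = 22.7 / 259 = 0.087645 g/(s*kW)
SFC = 0.087645 * 3600 = 315.52 g/kWh


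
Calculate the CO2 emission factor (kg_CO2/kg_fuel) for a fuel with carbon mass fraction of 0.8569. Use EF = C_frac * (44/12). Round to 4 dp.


EF = C_frac * (M_CO2 / M_C)
EF = 0.8569 * (44/12)
EF = 0.8569 * 3.666667 = 3.1420 kg_CO2/kg_fuel


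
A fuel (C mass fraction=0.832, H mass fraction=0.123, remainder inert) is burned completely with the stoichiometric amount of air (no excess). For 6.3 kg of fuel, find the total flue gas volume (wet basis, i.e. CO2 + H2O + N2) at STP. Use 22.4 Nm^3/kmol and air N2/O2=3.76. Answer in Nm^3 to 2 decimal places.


Per kg fuel: CO2 = (C/12 kmol)*22.4 = (0.832/12)*22.4 = 1.55307 Nm^3
Per kg fuel: H2O = (H/2 kmol)*22.4 = (0.123/2)*22.4 = 1.37760 Nm^3
O2 needed per kg fuel = C/12 + H/4 = 0.832/12 + 0.123/4 = 0.10008333 kmol
Per kg fuel: N2 = O2*3.76*22.4 = 0.10008333*3.76*22.4 = 8.42942 Nm^3
Total per kg = 1.55307 + 1.37760 + 8.42942 = 11.36009 Nm^3
Total = 11.36009 * 6.3 = 71.57 Nm^3


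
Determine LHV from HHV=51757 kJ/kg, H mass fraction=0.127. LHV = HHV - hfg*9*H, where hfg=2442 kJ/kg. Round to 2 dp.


LHV = HHV - hfg * 9 * H
Water correction = 2442 * 9 * 0.127 = 2791.206 kJ/kg
LHV = 51757 - 2791.206 = 48965.79 kJ/kg


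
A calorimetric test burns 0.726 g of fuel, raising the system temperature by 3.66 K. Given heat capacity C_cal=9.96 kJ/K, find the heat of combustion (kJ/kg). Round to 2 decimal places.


Hc = C_cal * delta_T / m_fuel
Q_released = 9.96 * 3.66 = 36.4536 kJ
m_fuel = 0.726 g = 0.726/1000 kg = 0.000726 kg
Hc = 36.4536 / 0.000726 = 50211.57 kJ/kg


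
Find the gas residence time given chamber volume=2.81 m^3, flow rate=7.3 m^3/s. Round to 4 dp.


tau = V / Q_flow
tau = 2.81 / 7.3 = 0.3849 s


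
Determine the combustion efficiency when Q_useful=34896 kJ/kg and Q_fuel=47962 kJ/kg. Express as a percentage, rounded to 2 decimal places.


Efficiency = (Q_useful / Q_fuel) * 100
Efficiency = (34896 / 47962) * 100
Efficiency = 0.7276 * 100 = 72.76%


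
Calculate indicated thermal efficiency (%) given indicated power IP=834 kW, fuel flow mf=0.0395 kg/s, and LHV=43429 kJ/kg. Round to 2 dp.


eta_ith = (IP / (mf * LHV)) * 100
Denominator = 0.0395 * 43429 = 1715.4455 kW
eta_ith = (834 / 1715.4455) * 100 = 48.62%


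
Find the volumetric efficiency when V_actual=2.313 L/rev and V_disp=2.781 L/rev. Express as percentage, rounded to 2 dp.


eta_v = (V_actual / V_disp) * 100
Ratio = 2.313 / 2.781 = 0.8317
eta_v = 0.8317 * 100 = 83.17%


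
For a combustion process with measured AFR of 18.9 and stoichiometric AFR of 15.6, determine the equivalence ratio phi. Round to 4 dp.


phi = AFR_stoich / AFR_actual
phi = 15.6 / 18.9 = 0.8254


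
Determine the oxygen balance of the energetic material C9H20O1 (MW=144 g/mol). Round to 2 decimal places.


OB = -1600 * (2C + H/2 - O) / MW
Inner = 2*9 + 20/2 - 1 = 27.00
OB = -1600 * 27.00 / 144 = -300.00%


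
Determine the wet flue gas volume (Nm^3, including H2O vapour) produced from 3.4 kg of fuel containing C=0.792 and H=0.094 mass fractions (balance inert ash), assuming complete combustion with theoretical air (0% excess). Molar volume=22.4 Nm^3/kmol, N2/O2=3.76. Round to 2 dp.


Per kg fuel: CO2 = (C/12 kmol)*22.4 = (0.792/12)*22.4 = 1.47840 Nm^3
Per kg fuel: H2O = (H/2 kmol)*22.4 = (0.094/2)*22.4 = 1.05280 Nm^3
O2 needed per kg fuel = C/12 + H/4 = 0.792/12 + 0.094/4 = 0.08950000 kmol
Per kg fuel: N2 = O2*3.76*22.4 = 0.08950000*3.76*22.4 = 7.53805 Nm^3
Total per kg = 1.47840 + 1.05280 + 7.53805 = 10.06925 Nm^3
Total = 10.06925 * 3.4 = 34.24 Nm^3


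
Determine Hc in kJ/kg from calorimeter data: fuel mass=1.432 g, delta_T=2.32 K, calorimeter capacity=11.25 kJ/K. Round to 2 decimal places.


Hc = C_cal * delta_T / m_fuel
Q_released = 11.25 * 2.32 = 26.1000 kJ
m_fuel = 1.432 g = 1.432/1000 kg = 0.001432 kg
Hc = 26.1000 / 0.001432 = 18226.26 kJ/kg


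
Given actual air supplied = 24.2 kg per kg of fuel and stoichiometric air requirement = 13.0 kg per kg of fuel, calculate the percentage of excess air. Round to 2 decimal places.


Excess air = actual - stoichiometric = 24.2 - 13.0 = 11.20 kg/kg fuel
Excess air % = (excess / stoich) * 100 = (11.20 / 13.0) * 100 = 86.15%


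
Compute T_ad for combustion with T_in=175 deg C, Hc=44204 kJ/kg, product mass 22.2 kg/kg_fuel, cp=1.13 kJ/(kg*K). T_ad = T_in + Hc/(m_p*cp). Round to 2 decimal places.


T_ad = T_in + Hc / (m_p * cp)
Denominator = 22.2 * 1.13 = 25.0860
Temperature rise = 44204 / 25.0860 = 1762.10 K
T_ad = 175 + 1762.10 = 1937.10 deg C


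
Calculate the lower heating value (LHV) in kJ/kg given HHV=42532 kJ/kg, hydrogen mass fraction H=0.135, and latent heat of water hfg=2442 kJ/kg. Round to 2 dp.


LHV = HHV - hfg * 9 * H
Water correction = 2442 * 9 * 0.135 = 2967.030 kJ/kg
LHV = 42532 - 2967.030 = 39564.97 kJ/kg


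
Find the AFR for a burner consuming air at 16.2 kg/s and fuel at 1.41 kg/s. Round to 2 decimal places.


AFR = m_air / m_fuel
AFR = 16.2 / 1.41 = 11.49


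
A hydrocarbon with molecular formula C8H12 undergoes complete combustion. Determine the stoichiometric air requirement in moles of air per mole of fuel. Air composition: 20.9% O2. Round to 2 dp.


Balanced combustion: C8H12 + 11 O2 -> 8 CO2 + 6 H2O
O2 needed = C + H/4 = 8 + 12/4 = 11.00 moles
Air moles = O2 / 0.209 = 11.00 / 0.209 = 52.63 moles air


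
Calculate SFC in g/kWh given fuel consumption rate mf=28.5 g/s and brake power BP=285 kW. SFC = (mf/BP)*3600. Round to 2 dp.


SFC = (mf / BP) * 3600
Rate = 28.5 / 285 = 0.100000 g/(s*kW)
SFC = 0.100000 * 3600 = 360.00 g/kWh


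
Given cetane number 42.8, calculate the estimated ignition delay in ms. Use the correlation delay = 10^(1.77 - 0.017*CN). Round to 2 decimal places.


delay = 10^(1.77 - 0.017*CN)
Exponent = 1.77 - 0.017*42.8 = 1.0424
delay = 10^1.0424 = 11.03 ms


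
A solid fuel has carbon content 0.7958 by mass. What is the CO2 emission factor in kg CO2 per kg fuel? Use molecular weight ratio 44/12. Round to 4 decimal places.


EF = C_frac * (M_CO2 / M_C)
EF = 0.7958 * (44/12)
EF = 0.7958 * 3.666667 = 2.9179 kg_CO2/kg_fuel


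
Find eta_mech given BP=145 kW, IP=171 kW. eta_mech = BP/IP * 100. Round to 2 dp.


eta_mech = (BP / IP) * 100
Ratio = 145 / 171 = 0.8480
eta_mech = 0.8480 * 100 = 84.80%


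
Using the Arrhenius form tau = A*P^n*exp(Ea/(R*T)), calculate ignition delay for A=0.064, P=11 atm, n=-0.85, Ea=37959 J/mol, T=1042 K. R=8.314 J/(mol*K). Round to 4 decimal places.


tau = A * P^n * exp(Ea/(R*T))
P^n = 11^(-0.85) = 0.13026154
Ea/(R*T) = 37959/(8.314*1042) = 4.381643
exp(Ea/(R*T)) = 79.969342
tau = 0.064 * 0.13026154 * 79.969342 = 0.6667 ms


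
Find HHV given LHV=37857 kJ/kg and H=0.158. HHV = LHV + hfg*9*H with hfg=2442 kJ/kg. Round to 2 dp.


HHV = LHV + hfg * 9 * H
Water addition = 2442 * 9 * 0.158 = 3472.524 kJ/kg
HHV = 37857 + 3472.524 = 41329.52 kJ/kg


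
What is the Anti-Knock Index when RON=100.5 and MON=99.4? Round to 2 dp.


AKI = (RON + MON) / 2
AKI = (100.5 + 99.4) / 2
AKI = 199.9 / 2 = 99.95


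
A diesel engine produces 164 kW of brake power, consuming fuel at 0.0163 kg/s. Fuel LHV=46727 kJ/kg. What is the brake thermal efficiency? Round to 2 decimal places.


eta_BTE = (BP / (mf * LHV)) * 100
Denominator = 0.0163 * 46727 = 761.6501 kW
eta_BTE = (164 / 761.6501) * 100 = 21.53%


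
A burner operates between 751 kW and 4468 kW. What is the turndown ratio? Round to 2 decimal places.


TDR = Q_max / Q_min
TDR = 4468 / 751 = 5.95


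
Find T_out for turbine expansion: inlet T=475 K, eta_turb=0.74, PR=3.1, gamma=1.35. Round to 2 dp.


T_out = T_in * (1 - eta * (1 - PR^(-(gamma-1)/gamma)))
Exponent = -(1.35-1)/1.35 = -0.25925926
PR^exp = 3.1^(-0.25925926) = 0.74577862
Factor = 1 - 0.74*(1 - 0.74577862) = 0.81187618
T_out = 475 * 0.81187618 = 385.64 K


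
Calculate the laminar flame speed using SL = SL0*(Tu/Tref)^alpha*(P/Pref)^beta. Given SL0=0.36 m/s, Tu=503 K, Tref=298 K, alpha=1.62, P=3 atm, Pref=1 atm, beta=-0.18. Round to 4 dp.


SL = SL0 * (Tu/Tref)^alpha * (P/Pref)^beta
T ratio = 503/298 = 1.68791946
(T ratio)^alpha = 1.68791946^1.62 = 2.335123
(P/Pref)^beta = 3^(-0.18) = 0.820575
SL = 0.36 * 2.335123 * 0.820575 = 0.6898 m/s


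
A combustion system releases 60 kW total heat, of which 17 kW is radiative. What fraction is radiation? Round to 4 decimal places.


f_rad = Q_rad / Q_total
f_rad = 17 / 60 = 0.2833


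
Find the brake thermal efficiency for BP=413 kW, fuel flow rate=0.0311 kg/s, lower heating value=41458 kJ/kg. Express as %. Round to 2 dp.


eta_BTE = (BP / (mf * LHV)) * 100
Denominator = 0.0311 * 41458 = 1289.3438 kW
eta_BTE = (413 / 1289.3438) * 100 = 32.03%


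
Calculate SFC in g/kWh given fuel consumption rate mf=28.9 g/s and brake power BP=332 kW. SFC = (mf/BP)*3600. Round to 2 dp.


SFC = (mf / BP) * 3600
Rate = 28.9 / 332 = 0.087048 g/(s*kW)
SFC = 0.087048 * 3600 = 313.37 g/kWh


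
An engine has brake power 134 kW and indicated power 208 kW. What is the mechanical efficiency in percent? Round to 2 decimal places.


eta_mech = (BP / IP) * 100
Ratio = 134 / 208 = 0.6442
eta_mech = 0.6442 * 100 = 64.42%


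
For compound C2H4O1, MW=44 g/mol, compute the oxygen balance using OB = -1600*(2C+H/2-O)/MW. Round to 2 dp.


OB = -1600 * (2C + H/2 - O) / MW
Inner = 2*2 + 4/2 - 1 = 5.00
OB = -1600 * 5.00 / 44 = -181.82%


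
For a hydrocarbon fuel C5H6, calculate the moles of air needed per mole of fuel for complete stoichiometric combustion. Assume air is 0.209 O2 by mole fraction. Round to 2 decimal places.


Balanced combustion: C5H6 + 6.5 O2 -> 5 CO2 + 3 H2O
O2 needed = C + H/4 = 5 + 6/4 = 6.50 moles
Air moles = O2 / 0.209 = 6.50 / 0.209 = 31.10 moles air


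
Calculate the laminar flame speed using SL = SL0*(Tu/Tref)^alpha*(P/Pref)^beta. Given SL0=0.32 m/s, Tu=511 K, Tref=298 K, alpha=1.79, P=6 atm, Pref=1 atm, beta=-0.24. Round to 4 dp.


SL = SL0 * (Tu/Tref)^alpha * (P/Pref)^beta
T ratio = 511/298 = 1.71476510
(T ratio)^alpha = 1.71476510^1.79 = 2.625586
(P/Pref)^beta = 6^(-0.24) = 0.650495
SL = 0.32 * 2.625586 * 0.650495 = 0.5465 m/s


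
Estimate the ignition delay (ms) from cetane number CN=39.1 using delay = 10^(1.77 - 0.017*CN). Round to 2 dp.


delay = 10^(1.77 - 0.017*CN)
Exponent = 1.77 - 0.017*39.1 = 1.1053
delay = 10^1.1053 = 12.74 ms


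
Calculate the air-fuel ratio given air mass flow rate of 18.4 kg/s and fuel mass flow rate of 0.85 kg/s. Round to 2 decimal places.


AFR = m_air / m_fuel
AFR = 18.4 / 0.85 = 21.65


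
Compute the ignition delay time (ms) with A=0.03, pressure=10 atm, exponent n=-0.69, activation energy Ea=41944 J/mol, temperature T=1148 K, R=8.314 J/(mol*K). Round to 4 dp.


tau = A * P^n * exp(Ea/(R*T))
P^n = 10^(-0.69) = 0.20417379
Ea/(R*T) = 41944/(8.314*1148) = 4.394586
exp(Ea/(R*T)) = 81.011060
tau = 0.03 * 0.20417379 * 81.011060 = 0.4962 ms


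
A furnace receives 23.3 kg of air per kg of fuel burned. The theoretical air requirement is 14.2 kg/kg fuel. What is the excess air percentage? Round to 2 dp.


Excess air = actual - stoichiometric = 23.3 - 14.2 = 9.10 kg/kg fuel
Excess air % = (excess / stoich) * 100 = (9.10 / 14.2) * 100 = 64.08%


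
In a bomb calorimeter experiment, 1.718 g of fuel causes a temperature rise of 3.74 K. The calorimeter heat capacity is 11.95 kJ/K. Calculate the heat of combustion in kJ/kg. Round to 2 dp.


Hc = C_cal * delta_T / m_fuel
Q_released = 11.95 * 3.74 = 44.6930 kJ
m_fuel = 1.718 g = 1.718/1000 kg = 0.001718 kg
Hc = 44.6930 / 0.001718 = 26014.55 kJ/kg


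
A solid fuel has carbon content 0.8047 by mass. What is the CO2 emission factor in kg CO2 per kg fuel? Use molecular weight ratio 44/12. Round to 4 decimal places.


EF = C_frac * (M_CO2 / M_C)
EF = 0.8047 * (44/12)
EF = 0.8047 * 3.666667 = 2.9506 kg_CO2/kg_fuel


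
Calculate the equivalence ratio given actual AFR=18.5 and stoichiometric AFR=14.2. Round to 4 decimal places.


phi = AFR_stoich / AFR_actual
phi = 14.2 / 18.5 = 0.7676


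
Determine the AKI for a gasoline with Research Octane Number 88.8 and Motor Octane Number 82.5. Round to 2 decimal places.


AKI = (RON + MON) / 2
AKI = (88.8 + 82.5) / 2
AKI = 171.3 / 2 = 85.65


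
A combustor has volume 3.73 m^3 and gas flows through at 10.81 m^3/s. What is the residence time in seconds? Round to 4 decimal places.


tau = V / Q_flow
tau = 3.73 / 10.81 = 0.3451 s


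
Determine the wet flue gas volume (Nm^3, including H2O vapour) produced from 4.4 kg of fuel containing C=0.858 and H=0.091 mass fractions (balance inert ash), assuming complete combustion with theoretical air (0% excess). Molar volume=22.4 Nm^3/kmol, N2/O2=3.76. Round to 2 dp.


Per kg fuel: CO2 = (C/12 kmol)*22.4 = (0.858/12)*22.4 = 1.60160 Nm^3
Per kg fuel: H2O = (H/2 kmol)*22.4 = (0.091/2)*22.4 = 1.01920 Nm^3
O2 needed per kg fuel = C/12 + H/4 = 0.858/12 + 0.091/4 = 0.09425000 kmol
Per kg fuel: N2 = O2*3.76*22.4 = 0.09425000*3.76*22.4 = 7.93811 Nm^3
Total per kg = 1.60160 + 1.01920 + 7.93811 = 10.55891 Nm^3
Total = 10.55891 * 4.4 = 46.46 Nm^3


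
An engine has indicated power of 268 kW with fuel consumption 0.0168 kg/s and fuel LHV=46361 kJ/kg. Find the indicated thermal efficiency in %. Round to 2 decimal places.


eta_ith = (IP / (mf * LHV)) * 100
Denominator = 0.0168 * 46361 = 778.8648 kW
eta_ith = (268 / 778.8648) * 100 = 34.41%


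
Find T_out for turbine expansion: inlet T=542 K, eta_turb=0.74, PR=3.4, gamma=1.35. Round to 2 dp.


T_out = T_in * (1 - eta * (1 - PR^(-(gamma-1)/gamma)))
Exponent = -(1.35-1)/1.35 = -0.25925926
PR^exp = 3.4^(-0.25925926) = 0.72813041
Factor = 1 - 0.74*(1 - 0.72813041) = 0.79881650
T_out = 542 * 0.79881650 = 432.96 K


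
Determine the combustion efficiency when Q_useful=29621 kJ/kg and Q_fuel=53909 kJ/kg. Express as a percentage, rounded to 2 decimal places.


Efficiency = (Q_useful / Q_fuel) * 100
Efficiency = (29621 / 53909) * 100
Efficiency = 0.5495 * 100 = 54.95%


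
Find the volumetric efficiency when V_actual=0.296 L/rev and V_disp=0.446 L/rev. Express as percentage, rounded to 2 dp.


eta_v = (V_actual / V_disp) * 100
Ratio = 0.296 / 0.446 = 0.6637
eta_v = 0.6637 * 100 = 66.37%


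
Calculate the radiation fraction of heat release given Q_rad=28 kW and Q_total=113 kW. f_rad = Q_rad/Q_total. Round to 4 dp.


f_rad = Q_rad / Q_total
f_rad = 28 / 113 = 0.2478


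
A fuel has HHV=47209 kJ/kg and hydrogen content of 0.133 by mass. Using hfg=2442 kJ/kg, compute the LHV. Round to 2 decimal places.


LHV = HHV - hfg * 9 * H
Water correction = 2442 * 9 * 0.133 = 2923.074 kJ/kg
LHV = 47209 - 2923.074 = 44285.93 kJ/kg


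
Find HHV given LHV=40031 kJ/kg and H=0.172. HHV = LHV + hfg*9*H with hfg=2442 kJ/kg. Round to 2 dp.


HHV = LHV + hfg * 9 * H
Water addition = 2442 * 9 * 0.172 = 3780.216 kJ/kg
HHV = 40031 + 3780.216 = 43811.22 kJ/kg


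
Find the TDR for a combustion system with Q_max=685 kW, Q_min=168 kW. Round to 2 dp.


TDR = Q_max / Q_min
TDR = 685 / 168 = 4.08


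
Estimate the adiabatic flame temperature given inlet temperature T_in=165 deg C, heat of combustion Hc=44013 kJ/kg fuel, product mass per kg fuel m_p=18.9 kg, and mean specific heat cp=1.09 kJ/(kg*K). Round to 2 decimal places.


T_ad = T_in + Hc / (m_p * cp)
Denominator = 18.9 * 1.09 = 20.6010
Temperature rise = 44013 / 20.6010 = 2136.45 K
T_ad = 165 + 2136.45 = 2301.45 deg C


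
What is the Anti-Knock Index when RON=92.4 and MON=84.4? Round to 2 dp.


AKI = (RON + MON) / 2
AKI = (92.4 + 84.4) / 2
AKI = 176.8 / 2 = 88.40


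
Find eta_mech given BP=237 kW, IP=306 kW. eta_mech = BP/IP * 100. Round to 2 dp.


eta_mech = (BP / IP) * 100
Ratio = 237 / 306 = 0.7745
eta_mech = 0.7745 * 100 = 77.45%


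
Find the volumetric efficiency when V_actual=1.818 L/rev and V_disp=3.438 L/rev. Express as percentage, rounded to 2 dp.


eta_v = (V_actual / V_disp) * 100
Ratio = 1.818 / 3.438 = 0.5288
eta_v = 0.5288 * 100 = 52.88%


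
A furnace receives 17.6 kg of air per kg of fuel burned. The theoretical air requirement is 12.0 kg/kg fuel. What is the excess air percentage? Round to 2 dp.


Excess air = actual - stoichiometric = 17.6 - 12.0 = 5.60 kg/kg fuel
Excess air % = (excess / stoich) * 100 = (5.60 / 12.0) * 100 = 46.67%


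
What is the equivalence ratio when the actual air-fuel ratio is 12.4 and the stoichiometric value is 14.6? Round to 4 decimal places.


phi = AFR_stoich / AFR_actual
phi = 14.6 / 12.4 = 1.1774


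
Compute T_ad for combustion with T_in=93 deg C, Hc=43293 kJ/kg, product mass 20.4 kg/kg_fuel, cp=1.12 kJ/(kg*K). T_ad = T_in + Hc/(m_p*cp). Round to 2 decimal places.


T_ad = T_in + Hc / (m_p * cp)
Denominator = 20.4 * 1.12 = 22.8480
Temperature rise = 43293 / 22.8480 = 1894.83 K
T_ad = 93 + 1894.83 = 1987.83 deg C


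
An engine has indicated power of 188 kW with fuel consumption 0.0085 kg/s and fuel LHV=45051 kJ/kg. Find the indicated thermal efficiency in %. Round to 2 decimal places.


eta_ith = (IP / (mf * LHV)) * 100
Denominator = 0.0085 * 45051 = 382.9335 kW
eta_ith = (188 / 382.9335) * 100 = 49.09%


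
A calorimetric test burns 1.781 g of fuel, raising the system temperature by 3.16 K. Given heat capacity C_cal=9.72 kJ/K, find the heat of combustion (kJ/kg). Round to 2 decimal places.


Hc = C_cal * delta_T / m_fuel
Q_released = 9.72 * 3.16 = 30.7152 kJ
m_fuel = 1.781 g = 1.781/1000 kg = 0.001781 kg
Hc = 30.7152 / 0.001781 = 17246.04 kJ/kg


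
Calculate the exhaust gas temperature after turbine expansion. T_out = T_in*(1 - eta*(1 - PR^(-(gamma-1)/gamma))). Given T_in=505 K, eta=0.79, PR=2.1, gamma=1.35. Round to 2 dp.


T_out = T_in * (1 - eta * (1 - PR^(-(gamma-1)/gamma)))
Exponent = -(1.35-1)/1.35 = -0.25925926
PR^exp = 2.1^(-0.25925926) = 0.82501466
Factor = 1 - 0.79*(1 - 0.82501466) = 0.86176158
T_out = 505 * 0.86176158 = 435.19 K


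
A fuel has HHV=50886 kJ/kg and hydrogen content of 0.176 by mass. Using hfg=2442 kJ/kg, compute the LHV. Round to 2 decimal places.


LHV = HHV - hfg * 9 * H
Water correction = 2442 * 9 * 0.176 = 3868.128 kJ/kg
LHV = 50886 - 3868.128 = 47017.87 kJ/kg


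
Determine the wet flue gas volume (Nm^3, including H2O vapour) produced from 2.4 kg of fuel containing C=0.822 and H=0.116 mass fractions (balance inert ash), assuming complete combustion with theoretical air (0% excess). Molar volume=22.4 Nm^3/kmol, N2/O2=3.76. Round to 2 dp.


Per kg fuel: CO2 = (C/12 kmol)*22.4 = (0.822/12)*22.4 = 1.53440 Nm^3
Per kg fuel: H2O = (H/2 kmol)*22.4 = (0.116/2)*22.4 = 1.29920 Nm^3
O2 needed per kg fuel = C/12 + H/4 = 0.822/12 + 0.116/4 = 0.09750000 kmol
Per kg fuel: N2 = O2*3.76*22.4 = 0.09750000*3.76*22.4 = 8.21184 Nm^3
Total per kg = 1.53440 + 1.29920 + 8.21184 = 11.04544 Nm^3
Total = 11.04544 * 2.4 = 26.51 Nm^3


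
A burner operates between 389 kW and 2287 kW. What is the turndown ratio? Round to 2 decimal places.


TDR = Q_max / Q_min
TDR = 2287 / 389 = 5.88


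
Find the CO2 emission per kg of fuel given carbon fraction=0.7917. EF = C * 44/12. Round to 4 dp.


EF = C_frac * (M_CO2 / M_C)
EF = 0.7917 * (44/12)
EF = 0.7917 * 3.666667 = 2.9029 kg_CO2/kg_fuel


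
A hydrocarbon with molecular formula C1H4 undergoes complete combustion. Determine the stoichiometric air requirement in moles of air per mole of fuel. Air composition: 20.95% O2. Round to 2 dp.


Balanced combustion: C1H4 + 2 O2 -> 1 CO2 + 2 H2O
O2 needed = C + H/4 = 1 + 4/4 = 2.00 moles
Air moles = O2 / 0.2095 = 2.00 / 0.2095 = 9.55 moles air


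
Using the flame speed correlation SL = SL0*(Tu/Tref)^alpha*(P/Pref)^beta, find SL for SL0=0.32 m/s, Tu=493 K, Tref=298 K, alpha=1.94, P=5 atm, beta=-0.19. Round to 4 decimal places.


SL = SL0 * (Tu/Tref)^alpha * (P/Pref)^beta
T ratio = 493/298 = 1.65436242
(T ratio)^alpha = 1.65436242^1.94 = 2.655483
(P/Pref)^beta = 5^(-0.19) = 0.736539
SL = 0.32 * 2.655483 * 0.736539 = 0.6259 m/s


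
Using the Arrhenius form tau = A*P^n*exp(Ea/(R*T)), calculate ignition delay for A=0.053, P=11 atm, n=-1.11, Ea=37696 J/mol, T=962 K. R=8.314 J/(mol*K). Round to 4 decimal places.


tau = A * P^n * exp(Ea/(R*T))
P^n = 11^(-1.11) = 0.06983194
Ea/(R*T) = 37696/(8.314*962) = 4.713138
exp(Ea/(R*T)) = 111.401214
tau = 0.053 * 0.06983194 * 111.401214 = 0.4123 ms


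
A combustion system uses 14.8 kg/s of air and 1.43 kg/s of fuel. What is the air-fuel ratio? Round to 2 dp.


AFR = m_air / m_fuel
AFR = 14.8 / 1.43 = 10.35


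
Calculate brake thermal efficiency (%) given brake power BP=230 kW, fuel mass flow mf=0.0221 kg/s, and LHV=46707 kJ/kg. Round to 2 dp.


eta_BTE = (BP / (mf * LHV)) * 100
Denominator = 0.0221 * 46707 = 1032.2247 kW
eta_BTE = (230 / 1032.2247) * 100 = 22.28%


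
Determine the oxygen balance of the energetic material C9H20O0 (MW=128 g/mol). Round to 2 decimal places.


OB = -1600 * (2C + H/2 - O) / MW
Inner = 2*9 + 20/2 - 0 = 28.00
OB = -1600 * 28.00 / 128 = -350.00%


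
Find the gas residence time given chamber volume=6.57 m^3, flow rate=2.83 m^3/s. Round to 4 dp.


tau = V / Q_flow
tau = 6.57 / 2.83 = 2.3216 s


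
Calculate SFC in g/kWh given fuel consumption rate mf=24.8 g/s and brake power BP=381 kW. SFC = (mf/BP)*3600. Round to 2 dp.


SFC = (mf / BP) * 3600
Rate = 24.8 / 381 = 0.065092 g/(s*kW)
SFC = 0.065092 * 3600 = 234.33 g/kWh


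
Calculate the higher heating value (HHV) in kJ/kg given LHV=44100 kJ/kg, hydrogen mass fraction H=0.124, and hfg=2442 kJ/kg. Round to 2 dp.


HHV = LHV + hfg * 9 * H
Water addition = 2442 * 9 * 0.124 = 2725.272 kJ/kg
HHV = 44100 + 2725.272 = 46825.27 kJ/kg


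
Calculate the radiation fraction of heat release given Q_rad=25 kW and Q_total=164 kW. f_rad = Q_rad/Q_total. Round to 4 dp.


f_rad = Q_rad / Q_total
f_rad = 25 / 164 = 0.1524


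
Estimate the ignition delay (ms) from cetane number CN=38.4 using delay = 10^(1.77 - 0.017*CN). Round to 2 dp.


delay = 10^(1.77 - 0.017*CN)
Exponent = 1.77 - 0.017*38.4 = 1.1172
delay = 10^1.1172 = 13.10 ms


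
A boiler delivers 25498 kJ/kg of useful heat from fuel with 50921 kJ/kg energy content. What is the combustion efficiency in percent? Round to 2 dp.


Efficiency = (Q_useful / Q_fuel) * 100
Efficiency = (25498 / 50921) * 100
Efficiency = 0.5007 * 100 = 50.07%


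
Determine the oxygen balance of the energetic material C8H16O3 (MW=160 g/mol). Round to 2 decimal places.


OB = -1600 * (2C + H/2 - O) / MW
Inner = 2*8 + 16/2 - 3 = 21.00
OB = -1600 * 21.00 / 160 = -210.00%


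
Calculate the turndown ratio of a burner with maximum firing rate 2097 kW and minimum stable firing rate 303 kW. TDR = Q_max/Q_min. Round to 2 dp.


TDR = Q_max / Q_min
TDR = 2097 / 303 = 6.92


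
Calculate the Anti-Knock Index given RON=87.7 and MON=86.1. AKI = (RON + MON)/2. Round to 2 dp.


AKI = (RON + MON) / 2
AKI = (87.7 + 86.1) / 2
AKI = 173.8 / 2 = 86.90


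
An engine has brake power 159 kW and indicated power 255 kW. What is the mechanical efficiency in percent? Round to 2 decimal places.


eta_mech = (BP / IP) * 100
Ratio = 159 / 255 = 0.6235
eta_mech = 0.6235 * 100 = 62.35%


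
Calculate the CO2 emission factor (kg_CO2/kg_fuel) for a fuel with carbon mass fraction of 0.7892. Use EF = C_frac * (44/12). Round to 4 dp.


EF = C_frac * (M_CO2 / M_C)
EF = 0.7892 * (44/12)
EF = 0.7892 * 3.666667 = 2.8937 kg_CO2/kg_fuel


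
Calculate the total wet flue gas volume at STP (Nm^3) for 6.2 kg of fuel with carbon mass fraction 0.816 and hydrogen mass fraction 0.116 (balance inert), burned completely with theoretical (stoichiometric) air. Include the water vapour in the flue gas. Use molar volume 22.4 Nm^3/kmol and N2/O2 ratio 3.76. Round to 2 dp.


Per kg fuel: CO2 = (C/12 kmol)*22.4 = (0.816/12)*22.4 = 1.52320 Nm^3
Per kg fuel: H2O = (H/2 kmol)*22.4 = (0.116/2)*22.4 = 1.29920 Nm^3
O2 needed per kg fuel = C/12 + H/4 = 0.816/12 + 0.116/4 = 0.09700000 kmol
Per kg fuel: N2 = O2*3.76*22.4 = 0.09700000*3.76*22.4 = 8.16973 Nm^3
Total per kg = 1.52320 + 1.29920 + 8.16973 = 10.99213 Nm^3
Total = 10.99213 * 6.2 = 68.15 Nm^3


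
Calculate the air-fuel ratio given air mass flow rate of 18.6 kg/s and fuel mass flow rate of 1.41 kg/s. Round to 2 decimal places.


AFR = m_air / m_fuel
AFR = 18.6 / 1.41 = 13.19


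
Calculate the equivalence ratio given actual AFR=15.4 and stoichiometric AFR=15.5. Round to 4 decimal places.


phi = AFR_stoich / AFR_actual
phi = 15.5 / 15.4 = 1.0065


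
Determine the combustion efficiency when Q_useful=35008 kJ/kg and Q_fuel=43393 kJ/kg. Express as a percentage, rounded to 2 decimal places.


Efficiency = (Q_useful / Q_fuel) * 100
Efficiency = (35008 / 43393) * 100
Efficiency = 0.8068 * 100 = 80.68%


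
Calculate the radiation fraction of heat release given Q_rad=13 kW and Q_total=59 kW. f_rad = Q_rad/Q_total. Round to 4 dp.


f_rad = Q_rad / Q_total
f_rad = 13 / 59 = 0.2203


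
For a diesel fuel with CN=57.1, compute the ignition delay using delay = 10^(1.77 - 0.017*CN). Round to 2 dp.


delay = 10^(1.77 - 0.017*CN)
Exponent = 1.77 - 0.017*57.1 = 0.7993
delay = 10^0.7993 = 6.30 ms


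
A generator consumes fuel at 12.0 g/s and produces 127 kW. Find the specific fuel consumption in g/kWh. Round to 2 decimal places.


SFC = (mf / BP) * 3600
Rate = 12.0 / 127 = 0.094488 g/(s*kW)
SFC = 0.094488 * 3600 = 340.16 g/kWh


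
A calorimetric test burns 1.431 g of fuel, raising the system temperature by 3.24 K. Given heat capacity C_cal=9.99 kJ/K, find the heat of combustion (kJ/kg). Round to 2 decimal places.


Hc = C_cal * delta_T / m_fuel
Q_released = 9.99 * 3.24 = 32.3676 kJ
m_fuel = 1.431 g = 1.431/1000 kg = 0.001431 kg
Hc = 32.3676 / 0.001431 = 22618.87 kJ/kg


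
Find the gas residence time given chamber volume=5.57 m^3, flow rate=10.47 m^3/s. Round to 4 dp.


tau = V / Q_flow
tau = 5.57 / 10.47 = 0.5320 s


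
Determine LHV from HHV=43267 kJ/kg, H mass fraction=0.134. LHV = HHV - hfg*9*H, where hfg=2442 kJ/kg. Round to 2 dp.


LHV = HHV - hfg * 9 * H
Water correction = 2442 * 9 * 0.134 = 2945.052 kJ/kg
LHV = 43267 - 2945.052 = 40321.95 kJ/kg


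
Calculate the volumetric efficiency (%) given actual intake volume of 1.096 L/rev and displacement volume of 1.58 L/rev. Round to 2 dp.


eta_v = (V_actual / V_disp) * 100
Ratio = 1.096 / 1.58 = 0.6937
eta_v = 0.6937 * 100 = 69.37%


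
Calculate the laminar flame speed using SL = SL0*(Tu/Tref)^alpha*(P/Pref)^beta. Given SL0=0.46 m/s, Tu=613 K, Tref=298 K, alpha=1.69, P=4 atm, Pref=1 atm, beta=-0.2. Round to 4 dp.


SL = SL0 * (Tu/Tref)^alpha * (P/Pref)^beta
T ratio = 613/298 = 2.05704698
(T ratio)^alpha = 2.05704698^1.69 = 3.383629
(P/Pref)^beta = 4^(-0.2) = 0.757858
SL = 0.46 * 3.383629 * 0.757858 = 1.1796 m/s


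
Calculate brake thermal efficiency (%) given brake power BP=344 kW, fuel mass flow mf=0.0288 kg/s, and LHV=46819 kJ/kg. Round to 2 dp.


eta_BTE = (BP / (mf * LHV)) * 100
Denominator = 0.0288 * 46819 = 1348.3872 kW
eta_BTE = (344 / 1348.3872) * 100 = 25.51%


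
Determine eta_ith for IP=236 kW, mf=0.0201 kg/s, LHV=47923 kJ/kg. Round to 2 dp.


eta_ith = (IP / (mf * LHV)) * 100
Denominator = 0.0201 * 47923 = 963.2523 kW
eta_ith = (236 / 963.2523) * 100 = 24.50%


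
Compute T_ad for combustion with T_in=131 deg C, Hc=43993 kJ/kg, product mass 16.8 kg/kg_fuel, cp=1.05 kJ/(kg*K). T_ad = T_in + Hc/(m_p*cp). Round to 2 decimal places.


T_ad = T_in + Hc / (m_p * cp)
Denominator = 16.8 * 1.05 = 17.6400
Temperature rise = 43993 / 17.6400 = 2493.93 K
T_ad = 131 + 2493.93 = 2624.93 deg C


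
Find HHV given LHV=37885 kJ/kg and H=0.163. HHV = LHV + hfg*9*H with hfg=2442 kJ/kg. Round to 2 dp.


HHV = LHV + hfg * 9 * H
Water addition = 2442 * 9 * 0.163 = 3582.414 kJ/kg
HHV = 37885 + 3582.414 = 41467.41 kJ/kg


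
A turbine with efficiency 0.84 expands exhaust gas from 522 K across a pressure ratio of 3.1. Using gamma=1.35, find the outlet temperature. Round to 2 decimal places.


T_out = T_in * (1 - eta * (1 - PR^(-(gamma-1)/gamma)))
Exponent = -(1.35-1)/1.35 = -0.25925926
PR^exp = 3.1^(-0.25925926) = 0.74577862
Factor = 1 - 0.84*(1 - 0.74577862) = 0.78645404
T_out = 522 * 0.78645404 = 410.53 K


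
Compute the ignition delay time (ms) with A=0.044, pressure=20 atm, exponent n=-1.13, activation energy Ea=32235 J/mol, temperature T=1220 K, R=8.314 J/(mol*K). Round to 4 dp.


tau = A * P^n * exp(Ea/(R*T))
P^n = 20^(-1.13) = 0.03387163
Ea/(R*T) = 32235/(8.314*1220) = 3.178029
exp(Ea/(R*T)) = 23.999398
tau = 0.044 * 0.03387163 * 23.999398 = 0.0358 ms


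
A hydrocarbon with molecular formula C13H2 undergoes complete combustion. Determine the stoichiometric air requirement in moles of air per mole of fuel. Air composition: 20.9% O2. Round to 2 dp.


Balanced combustion: C13H2 + 13.5 O2 -> 13 CO2 + 1 H2O
O2 needed = C + H/4 = 13 + 2/4 = 13.50 moles
Air moles = O2 / 0.209 = 13.50 / 0.209 = 64.59 moles air


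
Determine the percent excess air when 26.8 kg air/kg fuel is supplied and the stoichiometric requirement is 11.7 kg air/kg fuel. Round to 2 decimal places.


Excess air = actual - stoichiometric = 26.8 - 11.7 = 15.10 kg/kg fuel
Excess air % = (excess / stoich) * 100 = (15.10 / 11.7) * 100 = 129.06%


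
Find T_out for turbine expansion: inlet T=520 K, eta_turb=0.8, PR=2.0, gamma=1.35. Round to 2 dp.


T_out = T_in * (1 - eta * (1 - PR^(-(gamma-1)/gamma)))
Exponent = -(1.35-1)/1.35 = -0.25925926
PR^exp = 2.0^(-0.25925926) = 0.83551680
Factor = 1 - 0.8*(1 - 0.83551680) = 0.86841344
T_out = 520 * 0.86841344 = 451.57 K


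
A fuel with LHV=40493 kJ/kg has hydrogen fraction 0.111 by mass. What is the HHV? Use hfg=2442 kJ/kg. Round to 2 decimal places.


HHV = LHV + hfg * 9 * H
Water addition = 2442 * 9 * 0.111 = 2439.558 kJ/kg
HHV = 40493 + 2439.558 = 42932.56 kJ/kg


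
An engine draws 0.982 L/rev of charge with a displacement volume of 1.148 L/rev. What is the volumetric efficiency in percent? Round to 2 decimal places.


eta_v = (V_actual / V_disp) * 100
Ratio = 0.982 / 1.148 = 0.8554
eta_v = 0.8554 * 100 = 85.54%


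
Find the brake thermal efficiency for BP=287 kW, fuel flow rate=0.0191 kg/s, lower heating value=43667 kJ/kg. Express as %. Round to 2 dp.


eta_BTE = (BP / (mf * LHV)) * 100
Denominator = 0.0191 * 43667 = 834.0397 kW
eta_BTE = (287 / 834.0397) * 100 = 34.41%


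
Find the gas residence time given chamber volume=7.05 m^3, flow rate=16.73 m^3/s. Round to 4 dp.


tau = V / Q_flow
tau = 7.05 / 16.73 = 0.4214 s


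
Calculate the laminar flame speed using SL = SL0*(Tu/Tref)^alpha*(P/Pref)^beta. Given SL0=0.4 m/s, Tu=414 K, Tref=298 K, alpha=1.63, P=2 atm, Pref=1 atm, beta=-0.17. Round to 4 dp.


SL = SL0 * (Tu/Tref)^alpha * (P/Pref)^beta
T ratio = 414/298 = 1.38926174
(T ratio)^alpha = 1.38926174^1.63 = 1.708984
(P/Pref)^beta = 2^(-0.17) = 0.888843
SL = 0.4 * 1.708984 * 0.888843 = 0.6076 m/s
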